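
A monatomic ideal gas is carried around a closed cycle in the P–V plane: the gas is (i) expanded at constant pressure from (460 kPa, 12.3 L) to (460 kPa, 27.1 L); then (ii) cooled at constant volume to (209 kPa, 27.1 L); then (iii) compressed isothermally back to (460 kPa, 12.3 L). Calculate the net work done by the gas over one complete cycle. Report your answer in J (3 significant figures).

W_net ≈ 2330 J

Leg (i): W = PΔV = (460)(27.1 − 12.3) = 6808 J.
Leg (ii): W = 0.
Leg (iii): W = PᵢVᵢ ln(V_f/Vᵢ) = (5664) ln(12.3/27.1) = -4474 J.
W_net = 6808 − 4474 = 2334 J.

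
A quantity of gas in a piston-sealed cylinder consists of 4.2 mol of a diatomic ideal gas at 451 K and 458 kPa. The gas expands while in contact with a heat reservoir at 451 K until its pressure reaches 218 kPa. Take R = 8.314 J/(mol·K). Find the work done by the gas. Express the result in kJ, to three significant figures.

W ≈ 11.7 kJ

Isothermal process: W = nRT ln(V₂/V₁) = nRT ln(P₁/P₂).
W = (4.2)(8.314)(451) × ln(458/218)
  = 15748 × ln(2.101) = 15748 × 0.7424
W_by_gas = 11691 J.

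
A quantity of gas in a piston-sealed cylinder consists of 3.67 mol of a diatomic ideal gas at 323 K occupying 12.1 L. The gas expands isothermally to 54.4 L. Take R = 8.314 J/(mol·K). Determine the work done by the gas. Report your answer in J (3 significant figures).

Isothermal: W = nRT ln(V₂/V₁).
W = (3.67)(8.314)(323) × ln(54.4/12.1)
  = 9855 × 1.503
W_by_gas = 14814 J.

W ≈ 14800 J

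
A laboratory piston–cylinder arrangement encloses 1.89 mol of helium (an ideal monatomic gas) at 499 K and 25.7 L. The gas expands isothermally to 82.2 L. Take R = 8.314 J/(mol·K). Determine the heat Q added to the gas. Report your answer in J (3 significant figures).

Isothermal ⇒ ΔU = 0, so Q = W = nRT ln(V₂/V₁).
Q = (1.89)(8.314)(499) ln(82.2/25.7) = 7841 × 1.163 = 9116 J.

Q ≈ 9120 J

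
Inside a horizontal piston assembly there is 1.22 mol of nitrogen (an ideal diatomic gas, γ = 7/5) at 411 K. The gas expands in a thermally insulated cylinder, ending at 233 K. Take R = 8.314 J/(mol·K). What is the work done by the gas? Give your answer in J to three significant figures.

Adiabatic ⇒ Q = 0, so W_by = −ΔU = nCᵥ(T₁ − T₂).
Cᵥ = 5R/2 = 20.79 J/(mol·K).
W = (1.22)(20.79)(411 − 233) = 4514 J.

W ≈ 4510 J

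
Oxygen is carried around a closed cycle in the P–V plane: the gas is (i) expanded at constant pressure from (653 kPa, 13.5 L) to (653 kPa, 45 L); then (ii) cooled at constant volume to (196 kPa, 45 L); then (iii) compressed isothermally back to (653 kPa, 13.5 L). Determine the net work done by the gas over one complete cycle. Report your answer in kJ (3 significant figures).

W_net ≈ 9.95 kJ

Leg (i): W = PΔV = (653)(45 − 13.5) = 20570 J.
Leg (ii): W = 0.
Leg (iii): W = PᵢVᵢ ln(V_f/Vᵢ) = (8820) ln(13.5/45) = -10619 J.
W_net = 20570 − 10619 = 9950 J.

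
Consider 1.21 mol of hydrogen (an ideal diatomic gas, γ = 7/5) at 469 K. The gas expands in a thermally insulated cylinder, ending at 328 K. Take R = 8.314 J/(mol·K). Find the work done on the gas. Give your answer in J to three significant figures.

Adiabatic ⇒ Q = 0, so W_by = −ΔU = nCᵥ(T₁ − T₂).
Cᵥ = 5R/2 = 20.79 J/(mol·K).
W = (1.21)(20.79)(469 − 328) = 3546 J.
Work on gas = −W_by = -3546 J.

W ≈ -3550 J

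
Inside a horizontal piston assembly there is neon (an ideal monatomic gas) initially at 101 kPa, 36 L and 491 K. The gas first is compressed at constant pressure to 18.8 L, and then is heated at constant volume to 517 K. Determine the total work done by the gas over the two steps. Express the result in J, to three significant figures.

Step 1 (isobaric): W = PΔV = (101 kPa)(18.8 − 36 L) = -1737 J.
Step 2 (isochoric): W = 0 (constant volume).
W_total = -1737 + 0 = -1737 J.

W_total ≈ -1740 J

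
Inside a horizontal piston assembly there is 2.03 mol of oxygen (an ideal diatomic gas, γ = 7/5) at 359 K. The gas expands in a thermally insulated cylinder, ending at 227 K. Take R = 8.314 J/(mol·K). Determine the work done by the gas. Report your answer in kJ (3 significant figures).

Adiabatic ⇒ Q = 0, so W_by = −ΔU = nCᵥ(T₁ − T₂).
Cᵥ = 5R/2 = 20.79 J/(mol·K).
W = (2.03)(20.79)(359 − 227) = 5570 J.

W ≈ 5.57 kJ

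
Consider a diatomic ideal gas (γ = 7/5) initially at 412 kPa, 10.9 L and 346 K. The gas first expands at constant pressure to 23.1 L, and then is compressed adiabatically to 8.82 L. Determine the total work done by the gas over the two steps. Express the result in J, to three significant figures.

Step 1 (isobaric): W = PΔV = (412 kPa)(23.1 − 10.9 L) = 5026 J.
After step 1: P = 412 kPa, V = 23.1 L, T = 733.3 K.
Step 2 (adiabatic): W = (P₁V₁ − P₂V₂)/(γ−1) = (9517 − 13988)/0.4 = -11178 J.
W_total = 5026 − 11178 = -6151 J.

W_total ≈ -6150 J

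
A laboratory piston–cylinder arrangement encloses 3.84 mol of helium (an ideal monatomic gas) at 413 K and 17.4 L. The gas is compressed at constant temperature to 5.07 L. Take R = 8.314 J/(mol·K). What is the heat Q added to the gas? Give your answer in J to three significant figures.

Q ≈ -16300 J

Isothermal ⇒ ΔU = 0, so Q = W = nRT ln(V₂/V₁).
Q = (3.84)(8.314)(413) ln(5.07/17.4) = 13185 × -1.233 = -16259 J.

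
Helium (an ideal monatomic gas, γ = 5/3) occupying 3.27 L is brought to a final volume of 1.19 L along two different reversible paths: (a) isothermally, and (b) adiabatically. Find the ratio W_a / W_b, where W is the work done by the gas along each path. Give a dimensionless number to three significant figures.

Path (a) isothermal: W = P₁V₁ ln(V₂/V₁) → W_a/(P₁V₁) = -1.011.
Path (b) adiabatic: W = P₁V₁(1 − (V₁/V₂)^(γ−1))/(γ−1) → W_b/(P₁V₁) = -1.443.
W_a / W_b = -1.011 / -1.443 = 0.7006.

W_a / W_b ≈ 0.701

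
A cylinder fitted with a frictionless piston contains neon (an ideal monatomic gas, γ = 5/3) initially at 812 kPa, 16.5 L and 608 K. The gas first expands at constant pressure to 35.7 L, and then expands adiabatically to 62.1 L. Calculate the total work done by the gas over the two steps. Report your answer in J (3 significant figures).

Step 1 (isobaric): W = PΔV = (812 kPa)(35.7 − 16.5 L) = 15590 J.
After step 1: P = 812 kPa, V = 35.7 L, T = 1315 K.
Step 2 (adiabatic): W = (P₁V₁ − P₂V₂)/(γ−1) = (28988 − 20042)/0.667 = 13420 J.
W_total = 15590 + 13420 = 29010 J.

W_total ≈ 29000 J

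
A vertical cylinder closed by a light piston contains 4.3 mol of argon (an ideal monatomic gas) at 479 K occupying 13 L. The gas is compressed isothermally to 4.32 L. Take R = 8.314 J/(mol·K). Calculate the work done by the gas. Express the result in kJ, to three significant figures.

W ≈ -18.9 kJ

Isothermal: W = nRT ln(V₂/V₁).
W = (4.3)(8.314)(479) × ln(4.32/13)
  = 17124 × -1.102
W_by_gas = -18866 J.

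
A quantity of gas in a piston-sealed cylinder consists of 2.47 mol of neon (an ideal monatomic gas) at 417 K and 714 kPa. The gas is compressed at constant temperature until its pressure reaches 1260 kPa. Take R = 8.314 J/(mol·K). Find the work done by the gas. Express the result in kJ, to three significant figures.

Isothermal process: W = nRT ln(V₂/V₁) = nRT ln(P₁/P₂).
W = (2.47)(8.314)(417) × ln(714/1260)
  = 8563 × ln(0.5667) = 8563 × -0.568
W_by_gas = -4864 J.

W ≈ -4.86 kJ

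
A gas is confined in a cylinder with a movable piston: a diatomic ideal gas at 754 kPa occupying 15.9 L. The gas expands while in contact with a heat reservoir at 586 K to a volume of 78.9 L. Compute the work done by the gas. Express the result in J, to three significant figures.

W ≈ 19200 J

Isothermal: W = nRT ln(V₂/V₁) = P₁V₁ ln(V₂/V₁).
P₁V₁ = (754 kPa)(15.9 L) = 11989 J.
W = 11989 × ln(78.9/15.9) = 11989 × 1.602
W_by_gas = 19204 J.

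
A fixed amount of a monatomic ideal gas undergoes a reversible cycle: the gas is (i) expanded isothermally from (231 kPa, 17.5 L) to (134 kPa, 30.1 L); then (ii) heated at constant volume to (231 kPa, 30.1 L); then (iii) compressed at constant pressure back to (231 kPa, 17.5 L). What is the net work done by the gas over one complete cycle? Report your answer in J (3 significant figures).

W_net ≈ -718 J

Leg (i): W = PᵢVᵢ ln(V_f/Vᵢ) = (4042) ln(30.1/17.5) = 2192 J.
Leg (ii): W = 0.
Leg (iii): W = PΔV = (231)(17.5 − 30.1) = -2911 J.
W_net = 2192 − 2911 = -718.3 J.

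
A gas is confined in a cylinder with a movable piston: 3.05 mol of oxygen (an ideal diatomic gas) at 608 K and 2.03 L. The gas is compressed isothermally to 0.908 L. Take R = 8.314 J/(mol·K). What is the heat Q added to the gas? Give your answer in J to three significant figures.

Isothermal ⇒ ΔU = 0, so Q = W = nRT ln(V₂/V₁).
Q = (3.05)(8.314)(608) ln(0.908/2.03) = 15417 × -0.8045 = -12404 J.

Q ≈ -12400 J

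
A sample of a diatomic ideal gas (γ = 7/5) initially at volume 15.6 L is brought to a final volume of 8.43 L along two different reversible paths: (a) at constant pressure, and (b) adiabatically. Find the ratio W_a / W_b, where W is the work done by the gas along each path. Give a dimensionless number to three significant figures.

W_a / W_b ≈ 0.659

Path (a) isobaric: W = P₁(V₂ − V₁) → W_a/(P₁V₁) = -0.4596.
Path (b) adiabatic: W = P₁V₁(1 − (V₁/V₂)^(γ−1))/(γ−1) → W_b/(P₁V₁) = -0.6979.
W_a / W_b = -0.4596 / -0.6979 = 0.6586.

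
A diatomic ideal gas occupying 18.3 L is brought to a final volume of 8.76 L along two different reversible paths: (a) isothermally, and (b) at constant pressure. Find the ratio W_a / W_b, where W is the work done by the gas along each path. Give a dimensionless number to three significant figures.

Path (a) isothermal: W = P₁V₁ ln(V₂/V₁) → W_a/(P₁V₁) = -0.7367.
Path (b) isobaric: W = P₁(V₂ − V₁) → W_b/(P₁V₁) = -0.5213.
W_a / W_b = -0.7367 / -0.5213 = 1.413.

W_a / W_b ≈ 1.41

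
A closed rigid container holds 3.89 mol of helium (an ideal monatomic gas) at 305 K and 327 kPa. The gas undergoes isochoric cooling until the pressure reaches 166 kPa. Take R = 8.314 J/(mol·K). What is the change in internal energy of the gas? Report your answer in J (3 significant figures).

Constant volume ⇒ W = 0, so Q = ΔU = nCᵥΔT with Cᵥ = 3R/2 = 12.47 J/(mol·K).
At constant V, T₂/T₁ = P₂/P₁ ⇒ ΔT = T₁(P₂/P₁ − 1) = 305·(166/327 − 1) = -150.2 K.
ΔU = (3.89)(12.47)(-150.2) = -7285 J.

ΔU ≈ -7280 J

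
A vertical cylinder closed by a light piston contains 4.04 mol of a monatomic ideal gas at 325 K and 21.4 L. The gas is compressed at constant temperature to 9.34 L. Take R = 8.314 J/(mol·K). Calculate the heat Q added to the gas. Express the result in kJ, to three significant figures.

Q ≈ -9.05 kJ

Isothermal ⇒ ΔU = 0, so Q = W = nRT ln(V₂/V₁).
Q = (4.04)(8.314)(325) ln(9.34/21.4) = 10916 × -0.8291 = -9051 J.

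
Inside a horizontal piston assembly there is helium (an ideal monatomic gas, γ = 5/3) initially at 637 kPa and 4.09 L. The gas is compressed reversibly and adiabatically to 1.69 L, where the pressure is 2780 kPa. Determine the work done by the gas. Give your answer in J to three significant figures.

W ≈ -3140 J

Adiabatic: W = (P₁V₁ − P₂V₂)/(γ − 1) with γ = 5/3.
P₁V₁ = 2605 J, P₂V₂ = 4698 J.
W = (2605 − 4698) / 0.6667 = -3139 J.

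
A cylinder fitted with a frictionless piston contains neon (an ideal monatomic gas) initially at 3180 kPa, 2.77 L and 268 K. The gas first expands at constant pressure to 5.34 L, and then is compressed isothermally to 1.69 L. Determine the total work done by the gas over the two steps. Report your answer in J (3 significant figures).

Step 1 (isobaric): W = PΔV = (3180 kPa)(5.34 − 2.77 L) = 8173 J.
After step 1: P = 3180 kPa, V = 5.34 L, T = 516.6 K.
Step 2 (isothermal): W = P₁V₁ ln(V₂/V₁) = (16981) ln(1.69/5.34) = -19537 J.
W_total = 8173 − 19537 = -11364 J.

W_total ≈ -11400 J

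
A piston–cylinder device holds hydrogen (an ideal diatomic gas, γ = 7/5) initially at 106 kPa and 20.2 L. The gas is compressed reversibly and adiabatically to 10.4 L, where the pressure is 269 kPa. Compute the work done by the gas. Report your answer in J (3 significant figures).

Adiabatic: W = (P₁V₁ − P₂V₂)/(γ − 1) with γ = 7/5.
P₁V₁ = 2141 J, P₂V₂ = 2798 J.
W = (2141 − 2798) / 0.4 = -1641 J.

W ≈ -1640 J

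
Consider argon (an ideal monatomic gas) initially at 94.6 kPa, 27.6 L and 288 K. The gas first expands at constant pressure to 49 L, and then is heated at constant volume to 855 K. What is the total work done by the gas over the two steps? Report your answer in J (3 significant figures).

Step 1 (isobaric): W = PΔV = (94.6 kPa)(49 − 27.6 L) = 2024 J.
Step 2 (isochoric): W = 0 (constant volume).
W_total = 2024 + 0 = 2024 J.

W_total ≈ 2020 J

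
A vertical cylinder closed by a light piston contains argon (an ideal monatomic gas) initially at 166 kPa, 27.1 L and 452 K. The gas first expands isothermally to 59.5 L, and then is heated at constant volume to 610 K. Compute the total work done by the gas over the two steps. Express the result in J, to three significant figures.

Step 1 (isothermal): W = P₁V₁ ln(V₂/V₁) = (4499) ln(59.5/27.1) = 3538 J.
Step 2 (isochoric): W = 0 (constant volume).
W_total = 3538 + 0 = 3538 J.

W_total ≈ 3540 J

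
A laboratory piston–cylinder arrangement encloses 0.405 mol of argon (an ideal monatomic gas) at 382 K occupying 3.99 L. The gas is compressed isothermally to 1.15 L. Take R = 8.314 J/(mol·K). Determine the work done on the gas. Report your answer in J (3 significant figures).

W ≈ 1600 J

Isothermal: W = nRT ln(V₂/V₁).
W = (0.405)(8.314)(382) × ln(1.15/3.99)
  = 1286 × -1.244
W_by_gas = -1600 J; work on gas = −W_by = 1600 J.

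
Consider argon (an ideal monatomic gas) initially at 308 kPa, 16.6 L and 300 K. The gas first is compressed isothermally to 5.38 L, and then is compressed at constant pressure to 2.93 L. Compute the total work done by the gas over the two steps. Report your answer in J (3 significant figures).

Step 1 (isothermal): W = P₁V₁ ln(V₂/V₁) = (5113) ln(5.38/16.6) = -5761 J.
After step 1: P = 950.3 kPa, V = 5.38 L, T = 300 K.
Step 2 (isobaric): W = PΔV = (950.3 kPa)(2.93 − 5.38 L) = -2328 J.
W_total = -5761 − 2328 = -8089 J.

W_total ≈ -8090 J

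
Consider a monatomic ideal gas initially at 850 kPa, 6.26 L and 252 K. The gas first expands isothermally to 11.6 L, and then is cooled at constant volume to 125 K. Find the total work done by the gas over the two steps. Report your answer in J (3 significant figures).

Step 1 (isothermal): W = P₁V₁ ln(V₂/V₁) = (5321) ln(11.6/6.26) = 3282 J.
Step 2 (isochoric): W = 0 (constant volume).
W_total = 3282 + 0 = 3282 J.

W_total ≈ 3280 J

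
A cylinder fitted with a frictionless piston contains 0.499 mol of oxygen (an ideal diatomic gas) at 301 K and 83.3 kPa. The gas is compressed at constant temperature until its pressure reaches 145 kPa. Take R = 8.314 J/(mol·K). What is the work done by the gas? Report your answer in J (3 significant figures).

Isothermal process: W = nRT ln(V₂/V₁) = nRT ln(P₁/P₂).
W = (0.499)(8.314)(301) × ln(83.3/145)
  = 1249 × ln(0.5745) = 1249 × -0.5543
W_by_gas = -692.2 J.

W ≈ -692 J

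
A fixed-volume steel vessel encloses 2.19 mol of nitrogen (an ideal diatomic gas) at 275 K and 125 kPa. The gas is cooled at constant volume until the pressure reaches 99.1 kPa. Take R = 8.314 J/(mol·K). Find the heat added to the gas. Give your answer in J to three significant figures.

Q ≈ -2590 J

Constant volume ⇒ W = 0, so Q = ΔU = nCᵥΔT with Cᵥ = 5R/2 = 20.79 J/(mol·K).
At constant V, T₂/T₁ = P₂/P₁ ⇒ ΔT = T₁(P₂/P₁ − 1) = 275·(99.1/125 − 1) = -56.98 K.
ΔU = (2.19)(20.79)(-56.98) = -2594 J.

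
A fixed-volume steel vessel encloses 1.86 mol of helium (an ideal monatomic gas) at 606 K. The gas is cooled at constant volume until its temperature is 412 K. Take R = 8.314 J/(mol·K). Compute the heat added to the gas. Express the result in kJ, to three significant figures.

Constant volume ⇒ W = 0, so Q = ΔU = nCᵥΔT with Cᵥ = 3R/2 = 12.47 J/(mol·K).
ΔU = (1.86)(12.47)(412 − 606) = -4500 J.

Q ≈ -4.50 kJ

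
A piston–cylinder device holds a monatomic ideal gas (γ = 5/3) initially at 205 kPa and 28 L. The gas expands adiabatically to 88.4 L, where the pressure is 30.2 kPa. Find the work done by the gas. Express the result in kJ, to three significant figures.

Adiabatic: W = (P₁V₁ − P₂V₂)/(γ − 1) with γ = 5/3.
P₁V₁ = 5740 J, P₂V₂ = 2670 J.
W = (5740 − 2670) / 0.6667 = 4605 J.

W ≈ 4.61 kJ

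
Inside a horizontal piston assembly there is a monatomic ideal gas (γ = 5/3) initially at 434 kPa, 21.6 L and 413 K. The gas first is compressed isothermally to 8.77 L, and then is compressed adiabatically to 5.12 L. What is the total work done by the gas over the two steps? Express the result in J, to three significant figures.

W_total ≈ -14500 J

Step 1 (isothermal): W = P₁V₁ ln(V₂/V₁) = (9374) ln(8.77/21.6) = -8450 J.
After step 1: P = 1069 kPa, V = 8.77 L, T = 413 K.
Step 2 (adiabatic): W = (P₁V₁ − P₂V₂)/(γ−1) = (9374 − 13420)/0.667 = -6069 J.
W_total = -8450 − 6069 = -14519 J.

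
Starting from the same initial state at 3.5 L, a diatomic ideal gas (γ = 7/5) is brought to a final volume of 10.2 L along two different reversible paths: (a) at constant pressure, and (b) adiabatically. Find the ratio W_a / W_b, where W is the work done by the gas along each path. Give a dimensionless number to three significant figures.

Path (a) isobaric: W = P₁(V₂ − V₁) → W_a/(P₁V₁) = 1.914.
Path (b) adiabatic: W = P₁V₁(1 − (V₁/V₂)^(γ−1))/(γ−1) → W_b/(P₁V₁) = 0.8702.
W_a / W_b = 1.914 / 0.8702 = 2.2.

W_a / W_b ≈ 2.20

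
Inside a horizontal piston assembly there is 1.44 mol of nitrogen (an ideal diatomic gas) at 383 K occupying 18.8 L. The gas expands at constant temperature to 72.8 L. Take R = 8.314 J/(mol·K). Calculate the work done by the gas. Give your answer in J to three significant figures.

Isothermal: W = nRT ln(V₂/V₁).
W = (1.44)(8.314)(383) × ln(72.8/18.8)
  = 4585 × 1.354
W_by_gas = 6208 J.

W ≈ 6210 J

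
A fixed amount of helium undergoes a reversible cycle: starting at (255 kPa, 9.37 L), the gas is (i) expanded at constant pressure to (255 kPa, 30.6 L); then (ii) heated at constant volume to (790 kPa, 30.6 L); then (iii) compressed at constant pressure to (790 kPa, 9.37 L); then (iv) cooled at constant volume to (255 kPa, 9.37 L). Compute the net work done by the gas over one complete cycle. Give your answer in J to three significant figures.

Constant-volume legs do no work.
W(i) = (255)(30.6 − 9.37) = 5414 J; W(iii) = (790)(9.37 − 30.6) = -16772 J.
W_net = 5414 − 16772 = -11358 J (the counter-clockwise enclosed area).

W_net ≈ -11400 J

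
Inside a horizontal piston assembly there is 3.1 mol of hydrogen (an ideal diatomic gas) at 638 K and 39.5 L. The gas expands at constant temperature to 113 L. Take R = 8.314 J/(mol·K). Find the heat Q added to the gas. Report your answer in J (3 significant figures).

Q ≈ 17300 J

Isothermal ⇒ ΔU = 0, so Q = W = nRT ln(V₂/V₁).
Q = (3.1)(8.314)(638) ln(113/39.5) = 16443 × 1.051 = 17283 J.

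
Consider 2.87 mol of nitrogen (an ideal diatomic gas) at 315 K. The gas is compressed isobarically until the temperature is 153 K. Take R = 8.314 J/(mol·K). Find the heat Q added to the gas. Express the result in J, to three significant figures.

Isobaric: W = nRΔT = (2.87)(8.314)(-162) = -3866 J.
ΔU = nCᵥΔT with Cᵥ = 5R/2: ΔU = (2.87)(20.79)(-162) = -9664 J.
Q = ΔU + W = -9664 − 3866 = -13529 J.

Q ≈ -13500 J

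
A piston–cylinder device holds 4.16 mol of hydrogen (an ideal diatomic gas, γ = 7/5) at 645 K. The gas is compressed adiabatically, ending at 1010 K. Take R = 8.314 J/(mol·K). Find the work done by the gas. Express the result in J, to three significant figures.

Adiabatic ⇒ Q = 0, so W_by = −ΔU = nCᵥ(T₁ − T₂).
Cᵥ = 5R/2 = 20.79 J/(mol·K).
W = (4.16)(20.79)(645 − 1010) = -31560 J.

W ≈ -31600 J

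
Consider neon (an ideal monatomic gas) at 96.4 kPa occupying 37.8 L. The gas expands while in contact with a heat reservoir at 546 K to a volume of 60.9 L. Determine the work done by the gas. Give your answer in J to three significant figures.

W ≈ 1740 J

Isothermal: W = nRT ln(V₂/V₁) = P₁V₁ ln(V₂/V₁).
P₁V₁ = (96.4 kPa)(37.8 L) = 3644 J.
W = 3644 × ln(60.9/37.8) = 3644 × 0.4769
W_by_gas = 1738 J.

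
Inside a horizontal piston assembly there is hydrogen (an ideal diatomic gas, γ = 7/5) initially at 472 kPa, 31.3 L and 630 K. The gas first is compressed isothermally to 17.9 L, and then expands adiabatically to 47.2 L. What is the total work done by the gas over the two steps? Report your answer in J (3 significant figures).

W_total ≈ 3620 J

Step 1 (isothermal): W = P₁V₁ ln(V₂/V₁) = (14774) ln(17.9/31.3) = -8256 J.
After step 1: P = 825.3 kPa, V = 17.9 L, T = 630 K.
Step 2 (adiabatic): W = (P₁V₁ − P₂V₂)/(γ−1) = (14774 − 10024)/0.4 = 11873 J.
W_total = -8256 + 11873 = 3618 J.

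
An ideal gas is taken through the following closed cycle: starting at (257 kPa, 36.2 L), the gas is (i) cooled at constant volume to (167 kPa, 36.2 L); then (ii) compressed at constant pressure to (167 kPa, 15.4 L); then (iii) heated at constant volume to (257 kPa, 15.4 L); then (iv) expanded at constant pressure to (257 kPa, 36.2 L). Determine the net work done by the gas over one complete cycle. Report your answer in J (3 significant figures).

W_net ≈ 1870 J

Constant-volume legs do no work.
W(ii) = (167)(15.4 − 36.2) = -3474 J; W(iv) = (257)(36.2 − 15.4) = 5346 J.
W_net = -3474 + 5346 = 1872 J (the clockwise enclosed area).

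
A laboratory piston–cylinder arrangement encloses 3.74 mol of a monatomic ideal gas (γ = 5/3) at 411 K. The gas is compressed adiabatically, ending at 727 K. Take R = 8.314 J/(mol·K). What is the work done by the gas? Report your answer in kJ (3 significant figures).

W ≈ -14.7 kJ

Adiabatic ⇒ Q = 0, so W_by = −ΔU = nCᵥ(T₁ − T₂).
Cᵥ = 3R/2 = 12.47 J/(mol·K).
W = (3.74)(12.47)(411 − 727) = -14739 J.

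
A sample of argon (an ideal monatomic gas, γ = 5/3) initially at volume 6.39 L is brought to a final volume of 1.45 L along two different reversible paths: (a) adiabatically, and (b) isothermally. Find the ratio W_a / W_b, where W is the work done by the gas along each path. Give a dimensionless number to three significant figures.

W_a / W_b ≈ 1.71

Path (a) adiabatic: W = P₁V₁(1 − (V₁/V₂)^(γ−1))/(γ−1) → W_a/(P₁V₁) = -2.532.
Path (b) isothermal: W = P₁V₁ ln(V₂/V₁) → W_b/(P₁V₁) = -1.483.
W_a / W_b = -2.532 / -1.483 = 1.707.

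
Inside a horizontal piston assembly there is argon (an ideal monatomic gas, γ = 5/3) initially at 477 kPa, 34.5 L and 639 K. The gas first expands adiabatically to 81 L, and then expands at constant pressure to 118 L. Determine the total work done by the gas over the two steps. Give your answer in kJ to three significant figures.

Step 1 (adiabatic): W = (P₁V₁ − P₂V₂)/(γ−1) = (16456 − 9316)/0.667 = 10711 J.
After step 1: P = 115 kPa, V = 81 L, T = 361.7 K.
Step 2 (isobaric): W = PΔV = (115 kPa)(118 − 81 L) = 4255 J.
W_total = 10711 + 4255 = 14966 J.

W_total ≈ 15.0 kJ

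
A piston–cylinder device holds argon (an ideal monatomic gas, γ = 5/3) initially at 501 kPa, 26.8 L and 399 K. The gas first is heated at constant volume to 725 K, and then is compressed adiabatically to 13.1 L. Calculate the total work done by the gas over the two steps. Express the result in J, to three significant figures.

W_total ≈ -22400 J

Step 1 (isochoric): W = 0 (constant volume).
After step 1: P = 910.3 kPa (V unchanged).
Step 2 (adiabatic): W = (P₁V₁ − P₂V₂)/(γ−1) = (24397 − 39317)/0.667 = -22380 J.
W_total = 0 − 22380 = -22380 J.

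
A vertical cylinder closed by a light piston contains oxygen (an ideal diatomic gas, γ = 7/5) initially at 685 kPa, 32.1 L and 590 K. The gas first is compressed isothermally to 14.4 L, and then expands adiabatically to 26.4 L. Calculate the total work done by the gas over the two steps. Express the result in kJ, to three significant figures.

W_total ≈ -5.79 kJ

Step 1 (isothermal): W = P₁V₁ ln(V₂/V₁) = (21988) ln(14.4/32.1) = -17627 J.
After step 1: P = 1527 kPa, V = 14.4 L, T = 590 K.
Step 2 (adiabatic): W = (P₁V₁ − P₂V₂)/(γ−1) = (21988 − 17254)/0.4 = 11835 J.
W_total = -17627 + 11835 = -5791 J.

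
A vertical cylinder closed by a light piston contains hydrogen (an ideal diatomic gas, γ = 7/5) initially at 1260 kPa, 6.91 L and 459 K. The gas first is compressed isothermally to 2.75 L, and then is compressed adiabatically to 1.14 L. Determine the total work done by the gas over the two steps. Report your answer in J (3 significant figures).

W_total ≈ -17200 J

Step 1 (isothermal): W = P₁V₁ ln(V₂/V₁) = (8707) ln(2.75/6.91) = -8022 J.
After step 1: P = 3166 kPa, V = 2.75 L, T = 459 K.
Step 2 (adiabatic): W = (P₁V₁ − P₂V₂)/(γ−1) = (8707 − 12383)/0.4 = -9191 J.
W_total = -8022 − 9191 = -17213 J.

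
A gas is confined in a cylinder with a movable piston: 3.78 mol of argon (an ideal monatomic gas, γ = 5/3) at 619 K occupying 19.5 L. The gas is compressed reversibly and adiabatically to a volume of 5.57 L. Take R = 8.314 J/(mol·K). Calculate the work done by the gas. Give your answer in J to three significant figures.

W ≈ -38100 J

Adiabatic: TV^(γ−1) = const with γ = 5/3.
T₂ = T₁ (V₁/V₂)^(γ−1) = 619 × (19.5/5.57)^0.667 = 619 × 2.306 = 1427 K.
W_by = nCᵥ(T₁ − T₂) = (3.78)(12.47)(619 − 1427) = -38098 J.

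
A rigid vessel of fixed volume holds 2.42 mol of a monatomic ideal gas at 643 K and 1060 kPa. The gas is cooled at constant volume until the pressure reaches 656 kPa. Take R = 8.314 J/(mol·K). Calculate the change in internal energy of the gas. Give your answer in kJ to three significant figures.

ΔU ≈ -7.40 kJ

Constant volume ⇒ W = 0, so Q = ΔU = nCᵥΔT with Cᵥ = 3R/2 = 12.47 J/(mol·K).
At constant V, T₂/T₁ = P₂/P₁ ⇒ ΔT = T₁(P₂/P₁ − 1) = 643·(656/1060 − 1) = -245.1 K.
ΔU = (2.42)(12.47)(-245.1) = -7396 J.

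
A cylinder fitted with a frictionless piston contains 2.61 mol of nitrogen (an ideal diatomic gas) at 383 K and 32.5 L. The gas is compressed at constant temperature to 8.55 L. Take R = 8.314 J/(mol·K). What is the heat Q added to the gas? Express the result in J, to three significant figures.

Q ≈ -11100 J

Isothermal ⇒ ΔU = 0, so Q = W = nRT ln(V₂/V₁).
Q = (2.61)(8.314)(383) ln(8.55/32.5) = 8311 × -1.335 = -11098 J.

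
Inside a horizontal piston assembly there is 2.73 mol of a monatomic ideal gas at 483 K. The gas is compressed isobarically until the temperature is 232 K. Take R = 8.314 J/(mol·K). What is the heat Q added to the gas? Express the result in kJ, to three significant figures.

Q ≈ -14.2 kJ

Isobaric: W = nRΔT = (2.73)(8.314)(-251) = -5697 J.
ΔU = nCᵥΔT with Cᵥ = 3R/2: ΔU = (2.73)(12.47)(-251) = -8546 J.
Q = ΔU + W = -8546 − 5697 = -14243 J.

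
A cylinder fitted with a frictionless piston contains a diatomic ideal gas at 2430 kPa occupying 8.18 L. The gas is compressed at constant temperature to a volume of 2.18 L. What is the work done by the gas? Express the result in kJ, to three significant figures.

Isothermal: W = nRT ln(V₂/V₁) = P₁V₁ ln(V₂/V₁).
P₁V₁ = (2430 kPa)(8.18 L) = 19877 J.
W = 19877 × ln(2.18/8.18) = 19877 × -1.322
W_by_gas = -26285 J.

W ≈ -26.3 kJ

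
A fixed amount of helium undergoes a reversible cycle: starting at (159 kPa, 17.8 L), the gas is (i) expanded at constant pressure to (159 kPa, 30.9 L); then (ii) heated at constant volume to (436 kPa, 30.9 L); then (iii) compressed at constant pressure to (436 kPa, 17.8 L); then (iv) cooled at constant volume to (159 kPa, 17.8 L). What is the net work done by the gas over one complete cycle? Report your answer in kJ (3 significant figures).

W_net ≈ -3.63 kJ

Constant-volume legs do no work.
W(i) = (159)(30.9 − 17.8) = 2083 J; W(iii) = (436)(17.8 − 30.9) = -5712 J.
W_net = 2083 − 5712 = -3629 J (the counter-clockwise enclosed area).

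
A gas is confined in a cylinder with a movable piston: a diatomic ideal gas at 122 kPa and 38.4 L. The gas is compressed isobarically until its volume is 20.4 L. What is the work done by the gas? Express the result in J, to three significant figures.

W ≈ -2200 J

Isobaric: W = P ΔV.
W = (122 kPa)(20.4 − 38.4 L) = (122)(-18) = -2196 J.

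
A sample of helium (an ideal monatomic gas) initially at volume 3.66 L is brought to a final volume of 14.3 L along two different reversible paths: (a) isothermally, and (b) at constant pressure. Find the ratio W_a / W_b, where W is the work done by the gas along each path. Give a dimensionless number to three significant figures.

W_a / W_b ≈ 0.469

Path (a) isothermal: W = P₁V₁ ln(V₂/V₁) → W_a/(P₁V₁) = 1.363.
Path (b) isobaric: W = P₁(V₂ − V₁) → W_b/(P₁V₁) = 2.907.
W_a / W_b = 1.363 / 2.907 = 0.4688.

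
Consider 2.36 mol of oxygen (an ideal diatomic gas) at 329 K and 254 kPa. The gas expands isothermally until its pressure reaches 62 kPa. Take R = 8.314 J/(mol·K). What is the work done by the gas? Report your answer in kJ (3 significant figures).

Isothermal process: W = nRT ln(V₂/V₁) = nRT ln(P₁/P₂).
W = (2.36)(8.314)(329) × ln(254/62)
  = 6455 × ln(4.097) = 6455 × 1.41
W_by_gas = 9103 J.

W ≈ 9.10 kJ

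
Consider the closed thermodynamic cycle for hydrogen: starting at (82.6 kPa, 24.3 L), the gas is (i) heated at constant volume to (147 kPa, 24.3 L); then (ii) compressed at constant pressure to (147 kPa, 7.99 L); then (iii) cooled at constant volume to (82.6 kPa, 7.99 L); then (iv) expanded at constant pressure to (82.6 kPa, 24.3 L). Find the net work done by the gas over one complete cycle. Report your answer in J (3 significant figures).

W_net ≈ -1050 J

Constant-volume legs do no work.
W(ii) = (147)(7.99 − 24.3) = -2398 J; W(iv) = (82.6)(24.3 − 7.99) = 1347 J.
W_net = -2398 + 1347 = -1050 J (the counter-clockwise enclosed area).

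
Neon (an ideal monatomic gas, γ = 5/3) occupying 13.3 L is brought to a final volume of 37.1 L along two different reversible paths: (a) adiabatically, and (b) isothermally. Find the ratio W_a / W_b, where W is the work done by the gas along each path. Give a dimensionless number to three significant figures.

Path (a) adiabatic: W = P₁V₁(1 − (V₁/V₂)^(γ−1))/(γ−1) → W_a/(P₁V₁) = 0.743.
Path (b) isothermal: W = P₁V₁ ln(V₂/V₁) → W_b/(P₁V₁) = 1.026.
W_a / W_b = 0.743 / 1.026 = 0.7243.

W_a / W_b ≈ 0.724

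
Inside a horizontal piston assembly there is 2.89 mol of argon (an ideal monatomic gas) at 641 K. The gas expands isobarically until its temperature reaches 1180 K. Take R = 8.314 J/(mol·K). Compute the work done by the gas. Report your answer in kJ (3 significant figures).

W ≈ 13.0 kJ

Isobaric: W = P ΔV = nR ΔT.
W = (2.89)(8.314)(1180 − 641) = 12951 J.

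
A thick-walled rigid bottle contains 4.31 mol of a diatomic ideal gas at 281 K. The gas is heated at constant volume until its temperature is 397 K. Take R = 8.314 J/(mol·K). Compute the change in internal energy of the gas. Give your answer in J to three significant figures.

Constant volume ⇒ W = 0, so Q = ΔU = nCᵥΔT with Cᵥ = 5R/2 = 20.79 J/(mol·K).
ΔU = (4.31)(20.79)(397 − 281) = 10392 J.

ΔU ≈ 10400 J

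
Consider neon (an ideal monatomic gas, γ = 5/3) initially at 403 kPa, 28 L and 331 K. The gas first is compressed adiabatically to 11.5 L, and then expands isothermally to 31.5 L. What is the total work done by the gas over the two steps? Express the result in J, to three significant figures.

Step 1 (adiabatic): W = (P₁V₁ − P₂V₂)/(γ−1) = (11284 − 20422)/0.667 = -13707 J.
After step 1: P = 1776 kPa, V = 11.5 L, T = 599.1 K.
Step 2 (isothermal): W = P₁V₁ ln(V₂/V₁) = (20422) ln(31.5/11.5) = 20578 J.
W_total = -13707 + 20578 = 6871 J.

W_total ≈ 6870 J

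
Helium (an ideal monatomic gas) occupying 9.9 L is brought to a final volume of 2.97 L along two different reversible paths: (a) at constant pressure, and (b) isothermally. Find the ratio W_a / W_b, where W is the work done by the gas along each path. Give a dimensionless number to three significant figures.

Path (a) isobaric: W = P₁(V₂ − V₁) → W_a/(P₁V₁) = -0.7.
Path (b) isothermal: W = P₁V₁ ln(V₂/V₁) → W_b/(P₁V₁) = -1.204.
W_a / W_b = -0.7 / -1.204 = 0.5814.

W_a / W_b ≈ 0.581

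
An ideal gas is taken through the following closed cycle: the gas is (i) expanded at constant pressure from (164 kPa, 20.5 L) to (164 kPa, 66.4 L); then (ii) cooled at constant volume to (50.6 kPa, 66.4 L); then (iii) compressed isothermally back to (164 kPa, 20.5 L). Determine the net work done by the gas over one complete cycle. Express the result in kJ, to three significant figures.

W_net ≈ 3.58 kJ

Leg (i): W = PΔV = (164)(66.4 − 20.5) = 7528 J.
Leg (ii): W = 0.
Leg (iii): W = PᵢVᵢ ln(V_f/Vᵢ) = (3360) ln(20.5/66.4) = -3949 J.
W_net = 7528 − 3949 = 3579 J.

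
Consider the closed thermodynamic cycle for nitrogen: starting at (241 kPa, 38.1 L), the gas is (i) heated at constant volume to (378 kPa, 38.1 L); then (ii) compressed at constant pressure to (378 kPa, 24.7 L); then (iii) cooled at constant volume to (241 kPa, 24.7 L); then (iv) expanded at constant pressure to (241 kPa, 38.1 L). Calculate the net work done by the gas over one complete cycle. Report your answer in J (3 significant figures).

Constant-volume legs do no work.
W(ii) = (378)(24.7 − 38.1) = -5065 J; W(iv) = (241)(38.1 − 24.7) = 3229 J.
W_net = -5065 + 3229 = -1836 J (the counter-clockwise enclosed area).

W_net ≈ -1840 J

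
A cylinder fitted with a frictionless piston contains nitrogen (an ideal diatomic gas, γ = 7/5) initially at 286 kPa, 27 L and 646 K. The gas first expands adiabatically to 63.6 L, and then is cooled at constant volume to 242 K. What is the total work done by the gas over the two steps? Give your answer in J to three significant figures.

Step 1 (adiabatic): W = (P₁V₁ − P₂V₂)/(γ−1) = (7722 − 5481)/0.4 = 5601 J.
Step 2 (isochoric): W = 0 (constant volume).
W_total = 5601 + 0 = 5601 J.

W_total ≈ 5600 J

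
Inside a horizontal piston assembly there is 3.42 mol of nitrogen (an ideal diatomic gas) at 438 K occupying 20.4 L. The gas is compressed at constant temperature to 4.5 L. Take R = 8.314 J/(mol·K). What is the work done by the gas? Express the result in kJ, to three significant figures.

W ≈ -18.8 kJ

Isothermal: W = nRT ln(V₂/V₁).
W = (3.42)(8.314)(438) × ln(4.5/20.4)
  = 12454 × -1.511
W_by_gas = -18824 J.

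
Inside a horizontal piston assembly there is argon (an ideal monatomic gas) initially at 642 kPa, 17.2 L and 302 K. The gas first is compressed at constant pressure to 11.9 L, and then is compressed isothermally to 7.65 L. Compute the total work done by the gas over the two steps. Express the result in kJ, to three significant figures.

Step 1 (isobaric): W = PΔV = (642 kPa)(11.9 − 17.2 L) = -3403 J.
After step 1: P = 642 kPa, V = 11.9 L, T = 208.9 K.
Step 2 (isothermal): W = P₁V₁ ln(V₂/V₁) = (7640) ln(7.65/11.9) = -3376 J.
W_total = -3403 − 3376 = -6778 J.

W_total ≈ -6.78 kJ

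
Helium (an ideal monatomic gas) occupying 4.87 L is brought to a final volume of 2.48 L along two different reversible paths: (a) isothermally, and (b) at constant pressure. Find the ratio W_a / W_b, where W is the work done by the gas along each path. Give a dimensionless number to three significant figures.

W_a / W_b ≈ 1.38

Path (a) isothermal: W = P₁V₁ ln(V₂/V₁) → W_a/(P₁V₁) = -0.6748.
Path (b) isobaric: W = P₁(V₂ − V₁) → W_b/(P₁V₁) = -0.4908.
W_a / W_b = -0.6748 / -0.4908 = 1.375.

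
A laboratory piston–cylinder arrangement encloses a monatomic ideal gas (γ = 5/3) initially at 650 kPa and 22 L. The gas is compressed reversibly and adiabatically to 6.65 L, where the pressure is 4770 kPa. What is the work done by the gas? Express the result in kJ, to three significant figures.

W ≈ -26.1 kJ

Adiabatic: W = (P₁V₁ − P₂V₂)/(γ − 1) with γ = 5/3.
P₁V₁ = 14300 J, P₂V₂ = 31720 J.
W = (14300 − 31720) / 0.6667 = -26131 J.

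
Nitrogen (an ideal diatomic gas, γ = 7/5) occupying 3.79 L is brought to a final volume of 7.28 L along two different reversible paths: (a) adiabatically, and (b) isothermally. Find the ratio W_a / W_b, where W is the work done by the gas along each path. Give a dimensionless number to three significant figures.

Path (a) adiabatic: W = P₁V₁(1 − (V₁/V₂)^(γ−1))/(γ−1) → W_a/(P₁V₁) = 0.5745.
Path (b) isothermal: W = P₁V₁ ln(V₂/V₁) → W_b/(P₁V₁) = 0.6528.
W_a / W_b = 0.5745 / 0.6528 = 0.8801.

W_a / W_b ≈ 0.880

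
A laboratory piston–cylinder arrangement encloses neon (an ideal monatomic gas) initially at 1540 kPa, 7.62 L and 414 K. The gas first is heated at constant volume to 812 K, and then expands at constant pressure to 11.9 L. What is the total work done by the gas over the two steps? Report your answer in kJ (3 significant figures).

W_total ≈ 12.9 kJ

Step 1 (isochoric): W = 0 (constant volume).
After step 1: P = 3020 kPa (V unchanged).
Step 2 (isobaric): W = PΔV = (3020 kPa)(11.9 − 7.62 L) = 12928 J.
W_total = 0 + 12928 = 12928 J.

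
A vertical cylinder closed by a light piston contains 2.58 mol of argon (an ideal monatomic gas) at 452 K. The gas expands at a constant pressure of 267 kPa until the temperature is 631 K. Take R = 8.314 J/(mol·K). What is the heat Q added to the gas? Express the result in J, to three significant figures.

Q ≈ 9600 J

Isobaric: W = nRΔT = (2.58)(8.314)(179) = 3840 J.
ΔU = nCᵥΔT with Cᵥ = 3R/2: ΔU = (2.58)(12.47)(179) = 5759 J.
Q = ΔU + W = 5759 + 3840 = 9599 J.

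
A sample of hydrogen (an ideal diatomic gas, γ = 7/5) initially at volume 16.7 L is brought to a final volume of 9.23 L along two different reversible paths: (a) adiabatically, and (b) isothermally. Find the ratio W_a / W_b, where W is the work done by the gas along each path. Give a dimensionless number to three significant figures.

Path (a) adiabatic: W = P₁V₁(1 − (V₁/V₂)^(γ−1))/(γ−1) → W_a/(P₁V₁) = -0.6692.
Path (b) isothermal: W = P₁V₁ ln(V₂/V₁) → W_b/(P₁V₁) = -0.5929.
W_a / W_b = -0.6692 / -0.5929 = 1.129.

W_a / W_b ≈ 1.13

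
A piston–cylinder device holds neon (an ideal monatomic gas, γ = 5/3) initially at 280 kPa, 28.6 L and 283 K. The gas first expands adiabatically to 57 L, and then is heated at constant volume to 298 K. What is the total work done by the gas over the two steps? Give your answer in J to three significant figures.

W_total ≈ 4430 J

Step 1 (adiabatic): W = (P₁V₁ − P₂V₂)/(γ−1) = (8008 − 5057)/0.667 = 4427 J.
Step 2 (isochoric): W = 0 (constant volume).
W_total = 4427 + 0 = 4427 J.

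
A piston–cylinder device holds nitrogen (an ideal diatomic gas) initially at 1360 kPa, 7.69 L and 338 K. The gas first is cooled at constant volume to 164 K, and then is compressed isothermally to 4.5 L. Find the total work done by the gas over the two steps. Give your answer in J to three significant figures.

Step 1 (isochoric): W = 0 (constant volume).
After step 1: P = 659.9 kPa (V unchanged).
Step 2 (isothermal): W = P₁V₁ ln(V₂/V₁) = (5074) ln(4.5/7.69) = -2719 J.
W_total = 0 − 2719 = -2719 J.

W_total ≈ -2720 J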